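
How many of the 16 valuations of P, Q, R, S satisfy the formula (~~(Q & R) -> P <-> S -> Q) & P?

6

P  Q  R  S  |  (Q & R)  ~(Q & R)  ~~(Q & R)  (~~(Q & R) -> P)  (S -> Q)  φ
1  1  1  1  |     1        0          1             1             1      1
1  1  1  0  |     1        0          1             1             1      1
1  1  0  1  |     0        1          0             1             1      1
1  1  0  0  |     0        1          0             1             1      1
1  0  1  1  |     0        1          0             1             0      0
1  0  1  0  |     0        1          0             1             1      1
1  0  0  1  |     0        1          0             1             0      0
1  0  0  0  |     0        1          0             1             1      1
0  1  1  1  |     1        0          1             0             1      0
0  1  1  0  |     1        0          1             0             1      0
0  1  0  1  |     0        1          0             1             1      0
0  1  0  0  |     0        1          0             1             1      0
0  0  1  1  |     0        1          0             1             0      0
0  0  1  0  |     0        1          0             1             1      0
0  0  0  1  |     0        1          0             1             0      0
0  0  0  0  |     0        1          0             1             1      0
The formula is true on 6 of the 16 rows.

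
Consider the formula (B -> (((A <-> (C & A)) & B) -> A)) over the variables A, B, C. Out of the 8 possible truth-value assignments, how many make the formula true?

6

A  B  C  |  φ
1  1  1  |  1
1  1  0  |  1
1  0  1  |  1
1  0  0  |  1
0  1  1  |  0
0  1  0  |  0
0  0  1  |  1
0  0  0  |  1
The formula is true on 6 of the 8 rows.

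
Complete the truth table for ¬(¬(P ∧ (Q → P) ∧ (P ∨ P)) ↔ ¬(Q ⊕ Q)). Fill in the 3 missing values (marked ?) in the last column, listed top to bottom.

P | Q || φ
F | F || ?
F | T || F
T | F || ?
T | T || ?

F, T, T

Row P=F, Q=F: ¬(P ∧ (Q → P) ∧ (P ∨ P)) = T, ¬(Q ⊕ Q) = T, (¬(P ∧ (Q → P) ∧ (P ∨ P)) ↔ ¬(Q ⊕ Q)) = T, so the formula = F.
Row P=T, Q=F: ¬(P ∧ (Q → P) ∧ (P ∨ P)) = F, ¬(Q ⊕ Q) = T, (¬(P ∧ (Q → P) ∧ (P ∨ P)) ↔ ¬(Q ⊕ Q)) = F, so the formula = T.
Row P=T, Q=T: ¬(P ∧ (Q → P) ∧ (P ∨ P)) = F, ¬(Q ⊕ Q) = T, (¬(P ∧ (Q → P) ∧ (P ∨ P)) ↔ ¬(Q ⊕ Q)) = F, so the formula = T.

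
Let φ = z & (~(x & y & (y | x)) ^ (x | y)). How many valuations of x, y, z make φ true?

x  y  z  |  φ
1  1  1  |  1
1  1  0  |  0
1  0  1  |  0
1  0  0  |  0
0  1  1  |  0
0  1  0  |  0
0  0  1  |  1
0  0  0  |  0
The formula is true on 2 of the 8 rows.

2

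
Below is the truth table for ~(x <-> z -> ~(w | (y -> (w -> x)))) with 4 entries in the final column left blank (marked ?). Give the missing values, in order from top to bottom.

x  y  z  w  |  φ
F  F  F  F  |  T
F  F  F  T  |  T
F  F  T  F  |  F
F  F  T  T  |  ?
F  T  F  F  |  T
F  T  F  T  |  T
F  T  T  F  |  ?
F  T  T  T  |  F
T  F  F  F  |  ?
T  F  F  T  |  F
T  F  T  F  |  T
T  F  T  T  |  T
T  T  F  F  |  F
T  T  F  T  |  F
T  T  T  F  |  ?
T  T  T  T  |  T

Row x=F, y=F, z=T, w=T: (z -> ~(w | (y -> (w -> x)))) = F, (x <-> z -> ~(w | (y -> (w -> x)))) = T, so the formula = F.
Row x=F, y=T, z=T, w=F: (z -> ~(w | (y -> (w -> x)))) = F, (x <-> z -> ~(w | (y -> (w -> x)))) = T, so the formula = F.
Row x=T, y=F, z=F, w=F: (z -> ~(w | (y -> (w -> x)))) = T, (x <-> z -> ~(w | (y -> (w -> x)))) = T, so the formula = F.
Row x=T, y=T, z=T, w=F: (z -> ~(w | (y -> (w -> x)))) = F, (x <-> z -> ~(w | (y -> (w -> x)))) = F, so the formula = T.

F, F, F, T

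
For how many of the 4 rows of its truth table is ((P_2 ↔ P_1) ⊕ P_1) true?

P_1 | P_2 | (P_2 ↔ P_1) | ((P_2 ↔ P_1) ⊕ P_1)
--- | --- | ----------- | -------------------
 0  |  0  |      1      |          1         
 0  |  1  |      0      |          0         
 1  |  0  |      0      |          1         
 1  |  1  |      1      |          0         
The formula is true on 2 of the 4 rows.

2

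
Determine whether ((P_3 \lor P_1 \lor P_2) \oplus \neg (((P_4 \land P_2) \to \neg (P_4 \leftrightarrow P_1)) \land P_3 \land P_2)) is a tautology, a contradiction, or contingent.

P_1 | P_2 | P_3 | P_4 || (P_3 \lor P_1 \lor P_2) | (P_4 \land P_2) | (P_4 \leftrightarrow P_1) | φ
 T  |  T  |  T  |  T  ||            T            |        T        |             T             | F
 T  |  T  |  T  |  F  ||            T            |        F        |             F             | T
 T  |  T  |  F  |  T  ||            T            |        T        |             T             | F
 T  |  T  |  F  |  F  ||            T            |        F        |             F             | F
 T  |  F  |  T  |  T  ||            T            |        F        |             T             | F
 T  |  F  |  T  |  F  ||            T            |        F        |             F             | F
 T  |  F  |  F  |  T  ||            T            |        F        |             T             | F
 T  |  F  |  F  |  F  ||            T            |        F        |             F             | F
 F  |  T  |  T  |  T  ||            T            |        T        |             F             | T
 F  |  T  |  T  |  F  ||            T            |        F        |             T             | T
 F  |  T  |  F  |  T  ||            T            |        T        |             F             | F
 F  |  T  |  F  |  F  ||            T            |        F        |             T             | F
 F  |  F  |  T  |  T  ||            T            |        F        |             F             | F
 F  |  F  |  T  |  F  ||            T            |        F        |             T             | F
 F  |  F  |  F  |  T  ||            F            |        F        |             F             | T
 F  |  F  |  F  |  F  ||            F            |        F        |             T             | T
5 of 16 rows are T, so the formula is contingent.

contingent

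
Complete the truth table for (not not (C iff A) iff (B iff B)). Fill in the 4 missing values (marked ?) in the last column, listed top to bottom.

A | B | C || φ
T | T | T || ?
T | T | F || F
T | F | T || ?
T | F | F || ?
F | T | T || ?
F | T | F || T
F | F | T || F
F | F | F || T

Row A=T, B=T, C=T: not not (C iff A) = T, (B iff B) = T, so the formula = T.
Row A=T, B=F, C=T: not not (C iff A) = T, (B iff B) = T, so the formula = T.
Row A=T, B=F, C=F: not not (C iff A) = F, (B iff B) = T, so the formula = F.
Row A=F, B=T, C=T: not not (C iff A) = F, (B iff B) = T, so the formula = F.

T, T, F, F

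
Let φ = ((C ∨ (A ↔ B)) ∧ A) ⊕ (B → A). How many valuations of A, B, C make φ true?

3

A | B | C || (((C ∨ (A ↔ B)) ∧ A) ⊕ (B → A))
T | T | T ||                F               
T | T | F ||                F               
T | F | T ||                F               
T | F | F ||                T               
F | T | T ||                F               
F | T | F ||                F               
F | F | T ||                T               
F | F | F ||                T               
The formula is true on 3 of the 8 rows.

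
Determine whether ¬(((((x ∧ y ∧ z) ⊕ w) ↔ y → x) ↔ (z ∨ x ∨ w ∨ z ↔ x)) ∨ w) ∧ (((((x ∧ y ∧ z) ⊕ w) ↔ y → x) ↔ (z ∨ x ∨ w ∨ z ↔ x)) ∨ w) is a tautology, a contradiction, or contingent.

contradiction

x | y | z | w | φ
- | - | - | - | -
T | T | T | T | F
T | T | T | F | F
T | T | F | T | F
T | T | F | F | F
T | F | T | T | F
T | F | T | F | F
T | F | F | T | F
T | F | F | F | F
F | T | T | T | F
F | T | T | F | F
F | T | F | T | F
F | T | F | F | F
F | F | T | T | F
F | F | T | F | F
F | F | F | T | F
F | F | F | F | F
Every row is F, so the formula is a contradiction.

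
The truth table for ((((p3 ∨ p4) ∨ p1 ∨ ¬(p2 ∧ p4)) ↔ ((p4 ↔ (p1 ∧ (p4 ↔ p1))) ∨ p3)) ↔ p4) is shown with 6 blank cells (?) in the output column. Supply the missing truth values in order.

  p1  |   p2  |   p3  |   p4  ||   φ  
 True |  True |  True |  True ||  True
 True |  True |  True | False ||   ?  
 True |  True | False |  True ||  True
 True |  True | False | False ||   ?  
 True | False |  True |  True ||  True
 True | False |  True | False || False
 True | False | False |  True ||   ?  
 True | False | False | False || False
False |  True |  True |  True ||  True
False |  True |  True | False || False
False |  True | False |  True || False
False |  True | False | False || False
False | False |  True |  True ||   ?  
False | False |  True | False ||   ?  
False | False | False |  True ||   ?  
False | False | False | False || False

Row p1=True, p2=True, p3=True, p4=False: (((p3 ∨ p4) ∨ p1 ∨ ¬(p2 ∧ p4)) ↔ ((p4 ↔ (p1 ∧ (p4 ↔ p1))) ∨ p3)) = True, so the formula = False.
Row p1=True, p2=True, p3=False, p4=False: (((p3 ∨ p4) ∨ p1 ∨ ¬(p2 ∧ p4)) ↔ ((p4 ↔ (p1 ∧ (p4 ↔ p1))) ∨ p3)) = True, so the formula = False.
Row p1=True, p2=False, p3=False, p4=True: (((p3 ∨ p4) ∨ p1 ∨ ¬(p2 ∧ p4)) ↔ ((p4 ↔ (p1 ∧ (p4 ↔ p1))) ∨ p3)) = True, so the formula = True.
Row p1=False, p2=False, p3=True, p4=True: (((p3 ∨ p4) ∨ p1 ∨ ¬(p2 ∧ p4)) ↔ ((p4 ↔ (p1 ∧ (p4 ↔ p1))) ∨ p3)) = True, so the formula = True.
Row p1=False, p2=False, p3=True, p4=False: (((p3 ∨ p4) ∨ p1 ∨ ¬(p2 ∧ p4)) ↔ ((p4 ↔ (p1 ∧ (p4 ↔ p1))) ∨ p3)) = True, so the formula = False.
Row p1=False, p2=False, p3=False, p4=True: (((p3 ∨ p4) ∨ p1 ∨ ¬(p2 ∧ p4)) ↔ ((p4 ↔ (p1 ∧ (p4 ↔ p1))) ∨ p3)) = False, so the formula = False.

False, False, True, True, False, False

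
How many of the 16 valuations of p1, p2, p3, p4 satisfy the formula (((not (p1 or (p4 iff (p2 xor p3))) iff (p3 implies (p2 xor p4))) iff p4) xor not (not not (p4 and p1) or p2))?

6

  p1     p2     p3     p4   |  (p2 xor p3)  (p4 iff (p2 xor p3))  (p1 or (p4 iff (p2 xor p3)))  (p2 xor p4)  (p3 implies (p2 xor p4))  (p4 and p1)  not (p4 and p1)  not not (p4 and p1)  (not not (p4 and p1) or p2)    φ  
 True   True   True   True  |     False            False                      True                 False              False                True          False               True                     True              True
 True   True   True  False  |     False             True                      True                  True               True               False           True              False                     True              True
 True   True  False   True  |      True             True                      True                 False               True                True          False               True                     True             False
 True   True  False  False  |      True            False                      True                  True               True               False           True              False                     True              True
 True  False   True   True  |      True             True                      True                  True               True                True          False               True                     True             False
 True  False   True  False  |      True            False                      True                 False              False               False           True              False                    False              True
 True  False  False   True  |     False            False                      True                  True               True                True          False               True                     True             False
 True  False  False  False  |     False             True                      True                 False               True               False           True              False                    False             False
False   True   True   True  |     False            False                     False                 False              False               False           True              False                     True             False
False   True   True  False  |     False             True                      True                  True               True               False           True              False                     True              True
False   True  False   True  |      True             True                      True                 False               True               False           True              False                     True             False
False   True  False  False  |      True            False                     False                  True               True               False           True              False                     True             False
False  False   True   True  |      True             True                      True                  True               True               False           True              False                    False              True
False  False   True  False  |      True            False                     False                 False              False               False           True              False                    False             False
False  False  False   True  |     False            False                     False                  True               True               False           True              False                    False             False
False  False  False  False  |     False             True                      True                 False               True               False           True              False                    False             False
The formula is true on 6 of the 16 rows.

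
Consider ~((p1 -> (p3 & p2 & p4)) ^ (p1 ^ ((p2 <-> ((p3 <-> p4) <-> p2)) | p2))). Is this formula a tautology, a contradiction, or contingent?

p1 | p2 | p3 | p4 || (p3 & p2 & p4) | (p1 -> (p3 & p2 & p4)) | (p3 <-> p4) | ((p3 <-> p4) <-> p2) | φ
T  | T  | T  | T  ||       T        |           T            |      T      |          T           | F
T  | T  | T  | F  ||       F        |           F            |      F      |          F           | T
T  | T  | F  | T  ||       F        |           F            |      F      |          F           | T
T  | T  | F  | F  ||       F        |           F            |      T      |          T           | T
T  | F  | T  | T  ||       F        |           F            |      T      |          F           | T
T  | F  | T  | F  ||       F        |           F            |      F      |          T           | F
T  | F  | F  | T  ||       F        |           F            |      F      |          T           | F
T  | F  | F  | F  ||       F        |           F            |      T      |          F           | T
F  | T  | T  | T  ||       T        |           T            |      T      |          T           | T
F  | T  | T  | F  ||       F        |           T            |      F      |          F           | T
F  | T  | F  | T  ||       F        |           T            |      F      |          F           | T
F  | T  | F  | F  ||       F        |           T            |      T      |          T           | T
F  | F  | T  | T  ||       F        |           T            |      T      |          F           | T
F  | F  | T  | F  ||       F        |           T            |      F      |          T           | F
F  | F  | F  | T  ||       F        |           T            |      F      |          T           | F
F  | F  | F  | F  ||       F        |           T            |      T      |          F           | T
11 of 16 rows are T, so the formula is contingent.

contingent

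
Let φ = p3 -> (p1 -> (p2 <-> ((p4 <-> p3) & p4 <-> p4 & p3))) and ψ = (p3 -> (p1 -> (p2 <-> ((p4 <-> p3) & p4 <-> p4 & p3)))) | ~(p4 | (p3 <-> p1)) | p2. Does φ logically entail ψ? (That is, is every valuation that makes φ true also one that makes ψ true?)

yes

  p1     p2     p3     p4   |    φ      ψ  
 True   True   True   True  |   True   True
 True   True   True  False  |   True   True
 True   True  False   True  |   True   True
 True   True  False  False  |   True   True
 True  False   True   True  |  False  False
 True  False   True  False  |  False  False
 True  False  False   True  |   True   True
 True  False  False  False  |   True   True
False   True   True   True  |   True   True
False   True   True  False  |   True   True
False   True  False   True  |   True   True
False   True  False  False  |   True   True
False  False   True   True  |   True   True
False  False   True  False  |   True   True
False  False  False   True  |   True   True
False  False  False  False  |   True   True
In every row where φ is true, ψ is also true, so φ ⊨ ψ.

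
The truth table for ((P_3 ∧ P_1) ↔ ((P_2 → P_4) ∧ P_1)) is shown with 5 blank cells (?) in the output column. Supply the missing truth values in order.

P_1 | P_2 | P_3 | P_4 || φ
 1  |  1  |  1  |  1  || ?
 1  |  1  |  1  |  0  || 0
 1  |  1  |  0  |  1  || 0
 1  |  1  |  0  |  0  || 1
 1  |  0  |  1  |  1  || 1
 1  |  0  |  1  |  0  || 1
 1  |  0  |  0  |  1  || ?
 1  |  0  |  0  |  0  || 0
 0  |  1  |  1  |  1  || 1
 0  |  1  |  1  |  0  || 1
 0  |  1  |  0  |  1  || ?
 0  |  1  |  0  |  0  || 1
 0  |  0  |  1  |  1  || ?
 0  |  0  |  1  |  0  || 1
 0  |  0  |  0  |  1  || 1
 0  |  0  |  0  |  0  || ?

1, 0, 1, 1, 1

Row P_1=1, P_2=1, P_3=1, P_4=1: (P_3 ∧ P_1) = 1, ((P_2 → P_4) ∧ P_1) = 1, so the formula = 1.
Row P_1=1, P_2=0, P_3=0, P_4=1: (P_3 ∧ P_1) = 0, ((P_2 → P_4) ∧ P_1) = 1, so the formula = 0.
Row P_1=0, P_2=1, P_3=0, P_4=1: (P_3 ∧ P_1) = 0, ((P_2 → P_4) ∧ P_1) = 0, so the formula = 1.
Row P_1=0, P_2=0, P_3=1, P_4=1: (P_3 ∧ P_1) = 0, ((P_2 → P_4) ∧ P_1) = 0, so the formula = 1.
Row P_1=0, P_2=0, P_3=0, P_4=0: (P_3 ∧ P_1) = 0, ((P_2 → P_4) ∧ P_1) = 0, so the formula = 1.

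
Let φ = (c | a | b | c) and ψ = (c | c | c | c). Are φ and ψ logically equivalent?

not equivalent

  a      b      c    |    φ      ψ  
 True   True   True  |   True   True
 True   True  False  |   True  False
 True  False   True  |   True   True
 True  False  False  |   True  False
False   True   True  |   True   True
False   True  False  |   True  False
False  False   True  |   True   True
False  False  False  |  False  False
The columns differ at a=True, b=True, c=False (φ=True, ψ=False), so they are not equivalent.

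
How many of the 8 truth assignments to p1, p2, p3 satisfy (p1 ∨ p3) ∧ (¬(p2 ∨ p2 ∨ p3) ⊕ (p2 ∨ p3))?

p1 | p2 | p3 || φ
T  | T  | T  || T
T  | T  | F  || T
T  | F  | T  || T
T  | F  | F  || T
F  | T  | T  || T
F  | T  | F  || F
F  | F  | T  || T
F  | F  | F  || F
The formula is true on 6 of the 8 rows.

6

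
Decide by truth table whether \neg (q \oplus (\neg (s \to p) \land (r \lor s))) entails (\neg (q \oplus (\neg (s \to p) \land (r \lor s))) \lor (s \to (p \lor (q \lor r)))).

p | q | r | s || φ | ψ
1 | 1 | 1 | 1 || 0 | 1
1 | 1 | 1 | 0 || 0 | 1
1 | 1 | 0 | 1 || 0 | 1
1 | 1 | 0 | 0 || 0 | 1
1 | 0 | 1 | 1 || 1 | 1
1 | 0 | 1 | 0 || 1 | 1
1 | 0 | 0 | 1 || 1 | 1
1 | 0 | 0 | 0 || 1 | 1
0 | 1 | 1 | 1 || 1 | 1
0 | 1 | 1 | 0 || 0 | 1
0 | 1 | 0 | 1 || 1 | 1
0 | 1 | 0 | 0 || 0 | 1
0 | 0 | 1 | 1 || 0 | 1
0 | 0 | 1 | 0 || 1 | 1
0 | 0 | 0 | 1 || 0 | 0
0 | 0 | 0 | 0 || 1 | 1
In every row where φ is true, ψ is also true, so φ ⊨ ψ.

yes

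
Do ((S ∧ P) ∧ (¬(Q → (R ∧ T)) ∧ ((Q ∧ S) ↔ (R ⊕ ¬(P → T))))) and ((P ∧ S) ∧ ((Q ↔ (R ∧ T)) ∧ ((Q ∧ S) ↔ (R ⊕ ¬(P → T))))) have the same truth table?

not equivalent

  P   |   Q   |   R   |   S   |   T   ||   φ   |   ψ  
False | False | False | False | False || False | False
False | False | False | False |  True || False | False
False | False | False |  True | False || False | False
False | False | False |  True |  True || False | False
False | False |  True | False | False || False | False
False | False |  True | False |  True || False | False
False | False |  True |  True | False || False | False
False | False |  True |  True |  True || False | False
False |  True | False | False | False || False | False
False |  True | False | False |  True || False | False
False |  True | False |  True | False || False | False
False |  True | False |  True |  True || False | False
False |  True |  True | False | False || False | False
False |  True |  True | False |  True || False | False
False |  True |  True |  True | False || False | False
False |  True |  True |  True |  True || False | False
 True | False | False | False | False || False | False
 True | False | False | False |  True || False | False
 True | False | False |  True | False || False | False
 True | False | False |  True |  True || False |  True
 True | False |  True | False | False || False | False
 True | False |  True | False |  True || False | False
 True | False |  True |  True | False || False |  True
 True | False |  True |  True |  True || False | False
 True |  True | False | False | False || False | False
 True |  True | False | False |  True || False | False
 True |  True | False |  True | False ||  True | False
 True |  True | False |  True |  True || False | False
 True |  True |  True | False | False || False | False
 True |  True |  True | False |  True || False | False
 True |  True |  True |  True | False || False | False
 True |  True |  True |  True |  True || False |  True
The columns differ at P=True, Q=False, R=False, S=True, T=True (φ=False, ψ=True), so they are not equivalent.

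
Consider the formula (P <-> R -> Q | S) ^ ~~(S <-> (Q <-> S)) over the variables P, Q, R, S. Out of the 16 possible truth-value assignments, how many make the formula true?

P  Q  R  S     (Q | S)  (R -> (Q | S))  (P <-> (R -> (Q | S)))  (Q <-> S)  (S <-> (Q <-> S))  ~(S <-> (Q <-> S))  ~~(S <-> (Q <-> S))  φ
T  T  T  T        T           T                   T                 T              T                  F                    T           F
T  T  T  F        T           T                   T                 F              T                  F                    T           F
T  T  F  T        T           T                   T                 T              T                  F                    T           F
T  T  F  F        T           T                   T                 F              T                  F                    T           F
T  F  T  T        T           T                   T                 F              F                  T                    F           T
T  F  T  F        F           F                   F                 T              F                  T                    F           F
T  F  F  T        T           T                   T                 F              F                  T                    F           T
T  F  F  F        F           T                   T                 T              F                  T                    F           T
F  T  T  T        T           T                   F                 T              T                  F                    T           T
F  T  T  F        T           T                   F                 F              T                  F                    T           T
F  T  F  T        T           T                   F                 T              T                  F                    T           T
F  T  F  F        T           T                   F                 F              T                  F                    T           T
F  F  T  T        T           T                   F                 F              F                  T                    F           F
F  F  T  F        F           F                   T                 T              F                  T                    F           T
F  F  F  T        T           T                   F                 F              F                  T                    F           F
F  F  F  F        F           T                   F                 T              F                  T                    F           F
The formula is true on 8 of the 16 rows.

8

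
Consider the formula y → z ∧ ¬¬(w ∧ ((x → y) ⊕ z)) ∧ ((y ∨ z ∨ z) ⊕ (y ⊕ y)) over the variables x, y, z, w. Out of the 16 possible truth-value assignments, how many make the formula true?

x | y | z | w | φ
- | - | - | - | -
T | T | T | T | F
T | T | T | F | F
T | T | F | T | F
T | T | F | F | F
T | F | T | T | T
T | F | T | F | T
T | F | F | T | T
T | F | F | F | T
F | T | T | T | F
F | T | T | F | F
F | T | F | T | F
F | T | F | F | F
F | F | T | T | T
F | F | T | F | T
F | F | F | T | T
F | F | F | F | T
The formula is true on 8 of the 16 rows.

8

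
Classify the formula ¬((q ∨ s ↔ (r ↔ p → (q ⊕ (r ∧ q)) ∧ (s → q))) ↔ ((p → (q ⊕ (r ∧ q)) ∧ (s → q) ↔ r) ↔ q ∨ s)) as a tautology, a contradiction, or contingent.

contradiction

  p   |   q   |   r   |   s   |   φ  
----- | ----- | ----- | ----- | -----
False | False | False | False | False
False | False | False |  True | False
False | False |  True | False | False
False | False |  True |  True | False
False |  True | False | False | False
False |  True | False |  True | False
False |  True |  True | False | False
False |  True |  True |  True | False
 True | False | False | False | False
 True | False | False |  True | False
 True | False |  True | False | False
 True | False |  True |  True | False
 True |  True | False | False | False
 True |  True | False |  True | False
 True |  True |  True | False | False
 True |  True |  True |  True | False
Every row is False, so the formula is a contradiction.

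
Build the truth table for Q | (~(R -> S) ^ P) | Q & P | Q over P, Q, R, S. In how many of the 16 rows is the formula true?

12

P | Q | R | S | φ
- | - | - | - | -
T | T | T | T | T
T | T | T | F | T
T | T | F | T | T
T | T | F | F | T
T | F | T | T | T
T | F | T | F | F
T | F | F | T | T
T | F | F | F | T
F | T | T | T | T
F | T | T | F | T
F | T | F | T | T
F | T | F | F | T
F | F | T | T | F
F | F | T | F | T
F | F | F | T | F
F | F | F | F | F
The formula is true on 12 of the 16 rows.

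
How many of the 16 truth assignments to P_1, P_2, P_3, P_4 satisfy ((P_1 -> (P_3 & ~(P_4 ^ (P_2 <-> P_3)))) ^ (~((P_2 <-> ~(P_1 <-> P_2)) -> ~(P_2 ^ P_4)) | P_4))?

6

P_1 | P_2 | P_3 | P_4 | (P_2 <-> P_3) | (P_4 ^ (P_2 <-> P_3)) | ~(P_4 ^ (P_2 <-> P_3)) | (P_1 <-> P_2) | ~(P_1 <-> P_2) | (P_2 <-> ~(P_1 <-> P_2)) | (P_2 ^ P_4) | ~(P_2 ^ P_4) | φ
--- | --- | --- | --- | ------------- | --------------------- | ---------------------- | ------------- | -------------- | ------------------------ | ----------- | ------------ | -
 0  |  0  |  0  |  0  |       1       |           1           |           0            |       1       |       0        |            1             |      0      |      1       | 1
 0  |  0  |  0  |  1  |       1       |           0           |           1            |       1       |       0        |            1             |      1      |      0       | 0
 0  |  0  |  1  |  0  |       0       |           0           |           1            |       1       |       0        |            1             |      0      |      1       | 1
 0  |  0  |  1  |  1  |       0       |           1           |           0            |       1       |       0        |            1             |      1      |      0       | 0
 0  |  1  |  0  |  0  |       0       |           0           |           1            |       0       |       1        |            1             |      1      |      0       | 0
 0  |  1  |  0  |  1  |       0       |           1           |           0            |       0       |       1        |            1             |      0      |      1       | 0
 0  |  1  |  1  |  0  |       1       |           1           |           0            |       0       |       1        |            1             |      1      |      0       | 0
 0  |  1  |  1  |  1  |       1       |           0           |           1            |       0       |       1        |            1             |      0      |      1       | 0
 1  |  0  |  0  |  0  |       1       |           1           |           0            |       0       |       1        |            0             |      0      |      1       | 0
 1  |  0  |  0  |  1  |       1       |           0           |           1            |       0       |       1        |            0             |      1      |      0       | 1
 1  |  0  |  1  |  0  |       0       |           0           |           1            |       0       |       1        |            0             |      0      |      1       | 1
 1  |  0  |  1  |  1  |       0       |           1           |           0            |       0       |       1        |            0             |      1      |      0       | 1
 1  |  1  |  0  |  0  |       0       |           0           |           1            |       1       |       0        |            0             |      1      |      0       | 0
 1  |  1  |  0  |  1  |       0       |           1           |           0            |       1       |       0        |            0             |      0      |      1       | 1
 1  |  1  |  1  |  0  |       1       |           1           |           0            |       1       |       0        |            0             |      1      |      0       | 0
 1  |  1  |  1  |  1  |       1       |           0           |           1            |       1       |       0        |            0             |      0      |      1       | 0
The formula is true on 6 of the 16 rows.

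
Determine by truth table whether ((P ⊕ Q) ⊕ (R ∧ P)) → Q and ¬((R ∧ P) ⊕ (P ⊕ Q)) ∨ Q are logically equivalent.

  P   |   Q   |   R   |   φ   |   ψ  
----- | ----- | ----- | ----- | -----
 True |  True |  True |  True |  True
 True |  True | False |  True |  True
 True | False |  True |  True |  True
 True | False | False | False | False
False |  True |  True |  True |  True
False |  True | False |  True |  True
False | False |  True |  True |  True
False | False | False |  True |  True
The columns for φ and ψ agree on every row, so they are logically equivalent.

equivalent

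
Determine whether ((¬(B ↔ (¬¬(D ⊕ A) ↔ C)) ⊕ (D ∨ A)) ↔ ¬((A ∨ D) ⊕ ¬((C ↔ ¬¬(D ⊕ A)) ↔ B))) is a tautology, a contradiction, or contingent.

contradiction

A | B | C | D | φ
- | - | - | - | -
F | F | F | F | F
F | F | F | T | F
F | F | T | F | F
F | F | T | T | F
F | T | F | F | F
F | T | F | T | F
F | T | T | F | F
F | T | T | T | F
T | F | F | F | F
T | F | F | T | F
T | F | T | F | F
T | F | T | T | F
T | T | F | F | F
T | T | F | T | F
T | T | T | F | F
T | T | T | T | F
Every row is F, so the formula is a contradiction.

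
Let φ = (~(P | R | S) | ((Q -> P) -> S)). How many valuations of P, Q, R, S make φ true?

P  Q  R  S     (P | R | S)  ~(P | R | S)  (Q -> P)  ((Q -> P) -> S)  φ
F  F  F  F          F            T           T             F         T
F  F  F  T          T            F           T             T         T
F  F  T  F          T            F           T             F         F
F  F  T  T          T            F           T             T         T
F  T  F  F          F            T           F             T         T
F  T  F  T          T            F           F             T         T
F  T  T  F          T            F           F             T         T
F  T  T  T          T            F           F             T         T
T  F  F  F          T            F           T             F         F
T  F  F  T          T            F           T             T         T
T  F  T  F          T            F           T             F         F
T  F  T  T          T            F           T             T         T
T  T  F  F          T            F           T             F         F
T  T  F  T          T            F           T             T         T
T  T  T  F          T            F           T             F         F
T  T  T  T          T            F           T             T         T
The formula is true on 11 of the 16 rows.

11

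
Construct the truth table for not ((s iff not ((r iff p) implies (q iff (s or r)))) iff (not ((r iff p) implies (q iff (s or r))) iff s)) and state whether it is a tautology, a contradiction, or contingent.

contradiction

p | q | r | s | φ
- | - | - | - | -
F | F | F | F | F
F | F | F | T | F
F | F | T | F | F
F | F | T | T | F
F | T | F | F | F
F | T | F | T | F
F | T | T | F | F
F | T | T | T | F
T | F | F | F | F
T | F | F | T | F
T | F | T | F | F
T | F | T | T | F
T | T | F | F | F
T | T | F | T | F
T | T | T | F | F
T | T | T | T | F
Every row is F, so the formula is a contradiction.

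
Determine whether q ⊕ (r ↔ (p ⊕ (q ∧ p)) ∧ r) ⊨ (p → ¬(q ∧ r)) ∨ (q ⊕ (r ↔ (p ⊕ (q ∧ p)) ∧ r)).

p | q | r | φ | ψ
- | - | - | - | -
1 | 1 | 1 | 1 | 1
1 | 1 | 0 | 0 | 1
1 | 0 | 1 | 1 | 1
1 | 0 | 0 | 1 | 1
0 | 1 | 1 | 1 | 1
0 | 1 | 0 | 0 | 1
0 | 0 | 1 | 0 | 1
0 | 0 | 0 | 1 | 1
In every row where φ is true, ψ is also true, so φ ⊨ ψ.

yes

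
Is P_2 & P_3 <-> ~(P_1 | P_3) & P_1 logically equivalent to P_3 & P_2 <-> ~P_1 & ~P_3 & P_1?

equivalent

P_1  P_2  P_3  |  φ  ψ
 F    F    F   |  T  T
 F    F    T   |  T  T
 F    T    F   |  T  T
 F    T    T   |  F  F
 T    F    F   |  T  T
 T    F    T   |  T  T
 T    T    F   |  T  T
 T    T    T   |  F  F
The columns for φ and ψ agree on every row, so they are logically equivalent.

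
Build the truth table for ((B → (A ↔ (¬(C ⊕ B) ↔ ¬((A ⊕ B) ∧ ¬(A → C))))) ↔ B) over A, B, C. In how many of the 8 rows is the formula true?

2

A | B | C || φ
1 | 1 | 1 || 1
1 | 1 | 0 || 0
1 | 0 | 1 || 0
1 | 0 | 0 || 0
0 | 1 | 1 || 0
0 | 1 | 0 || 1
0 | 0 | 1 || 0
0 | 0 | 0 || 0
The formula is true on 2 of the 8 rows.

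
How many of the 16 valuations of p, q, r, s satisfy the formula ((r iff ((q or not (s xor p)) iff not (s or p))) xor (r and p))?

p | q | r | s || (s xor p) | not (s xor p) | (q or not (s xor p)) | (s or p) | not (s or p) | (r and p) | φ
F | F | F | F ||     F     |       T       |          T           |    F     |      T       |     F     | F
F | F | F | T ||     T     |       F       |          F           |    T     |      F       |     F     | F
F | F | T | F ||     F     |       T       |          T           |    F     |      T       |     F     | T
F | F | T | T ||     T     |       F       |          F           |    T     |      F       |     F     | T
F | T | F | F ||     F     |       T       |          T           |    F     |      T       |     F     | F
F | T | F | T ||     T     |       F       |          T           |    T     |      F       |     F     | T
F | T | T | F ||     F     |       T       |          T           |    F     |      T       |     F     | T
F | T | T | T ||     T     |       F       |          T           |    T     |      F       |     F     | F
T | F | F | F ||     T     |       F       |          F           |    T     |      F       |     F     | F
T | F | F | T ||     F     |       T       |          T           |    T     |      F       |     F     | T
T | F | T | F ||     T     |       F       |          F           |    T     |      F       |     T     | F
T | F | T | T ||     F     |       T       |          T           |    T     |      F       |     T     | T
T | T | F | F ||     T     |       F       |          T           |    T     |      F       |     F     | T
T | T | F | T ||     F     |       T       |          T           |    T     |      F       |     F     | T
T | T | T | F ||     T     |       F       |          T           |    T     |      F       |     T     | T
T | T | T | T ||     F     |       T       |          T           |    T     |      F       |     T     | T
The formula is true on 10 of the 16 rows.

10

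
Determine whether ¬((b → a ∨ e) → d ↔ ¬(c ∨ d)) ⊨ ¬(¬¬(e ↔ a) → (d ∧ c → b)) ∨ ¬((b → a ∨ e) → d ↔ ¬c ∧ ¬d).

  a      b      c      d      e    |    φ      ψ  
False  False  False  False  False  |   True   True
False  False  False  False   True  |   True   True
False  False  False   True  False  |   True   True
False  False  False   True   True  |   True   True
False  False   True  False  False  |  False  False
False  False   True  False   True  |  False  False
False  False   True   True  False  |   True   True
False  False   True   True   True  |   True   True
False   True  False  False  False  |  False  False
False   True  False  False   True  |   True   True
False   True  False   True  False  |   True   True
False   True  False   True   True  |   True   True
False   True   True  False  False  |   True   True
False   True   True  False   True  |  False  False
False   True   True   True  False  |   True   True
False   True   True   True   True  |   True   True
 True  False  False  False  False  |   True   True
 True  False  False  False   True  |   True   True
 True  False  False   True  False  |   True   True
 True  False  False   True   True  |   True   True
 True  False   True  False  False  |  False  False
 True  False   True  False   True  |  False  False
 True  False   True   True  False  |   True   True
 True  False   True   True   True  |   True   True
 True   True  False  False  False  |   True   True
 True   True  False  False   True  |   True   True
 True   True  False   True  False  |   True   True
 True   True  False   True   True  |   True   True
 True   True   True  False  False  |  False  False
 True   True   True  False   True  |  False  False
 True   True   True   True  False  |   True   True
 True   True   True   True   True  |   True   True
In every row where φ is true, ψ is also true, so φ ⊨ ψ.

yes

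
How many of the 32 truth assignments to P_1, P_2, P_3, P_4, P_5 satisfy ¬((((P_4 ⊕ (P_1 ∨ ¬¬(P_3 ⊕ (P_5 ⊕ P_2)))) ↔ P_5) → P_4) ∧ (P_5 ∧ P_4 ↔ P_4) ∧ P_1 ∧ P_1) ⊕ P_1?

P_1 | P_2 | P_3 | P_4 | P_5 || φ
 0  |  0  |  0  |  0  |  0  || 1
 0  |  0  |  0  |  0  |  1  || 1
 0  |  0  |  0  |  1  |  0  || 1
 0  |  0  |  0  |  1  |  1  || 1
 0  |  0  |  1  |  0  |  0  || 1
 0  |  0  |  1  |  0  |  1  || 1
 0  |  0  |  1  |  1  |  0  || 1
 0  |  0  |  1  |  1  |  1  || 1
 0  |  1  |  0  |  0  |  0  || 1
 0  |  1  |  0  |  0  |  1  || 1
 0  |  1  |  0  |  1  |  0  || 1
 0  |  1  |  0  |  1  |  1  || 1
 0  |  1  |  1  |  0  |  0  || 1
 0  |  1  |  1  |  0  |  1  || 1
 0  |  1  |  1  |  1  |  0  || 1
 0  |  1  |  1  |  1  |  1  || 1
 1  |  0  |  0  |  0  |  0  || 1
 1  |  0  |  0  |  0  |  1  || 0
 1  |  0  |  0  |  1  |  0  || 0
 1  |  0  |  0  |  1  |  1  || 1
 1  |  0  |  1  |  0  |  0  || 1
 1  |  0  |  1  |  0  |  1  || 0
 1  |  0  |  1  |  1  |  0  || 0
 1  |  0  |  1  |  1  |  1  || 1
 1  |  1  |  0  |  0  |  0  || 1
 1  |  1  |  0  |  0  |  1  || 0
 1  |  1  |  0  |  1  |  0  || 0
 1  |  1  |  0  |  1  |  1  || 1
 1  |  1  |  1  |  0  |  0  || 1
 1  |  1  |  1  |  0  |  1  || 0
 1  |  1  |  1  |  1  |  0  || 0
 1  |  1  |  1  |  1  |  1  || 1
The formula is true on 24 of the 32 rows.

24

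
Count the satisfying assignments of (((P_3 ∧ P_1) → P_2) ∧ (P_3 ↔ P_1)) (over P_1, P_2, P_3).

P_1 | P_2 | P_3 | φ
--- | --- | --- | -
 1  |  1  |  1  | 1
 1  |  1  |  0  | 0
 1  |  0  |  1  | 0
 1  |  0  |  0  | 0
 0  |  1  |  1  | 0
 0  |  1  |  0  | 1
 0  |  0  |  1  | 0
 0  |  0  |  0  | 1
The formula is true on 3 of the 8 rows.

3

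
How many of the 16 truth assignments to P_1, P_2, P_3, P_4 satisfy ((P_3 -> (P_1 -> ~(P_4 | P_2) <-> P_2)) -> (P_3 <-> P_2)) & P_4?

P_1  P_2  P_3  P_4     (P_4 | P_2)  ~(P_4 | P_2)  (P_1 -> ~(P_4 | P_2))  (P_3 <-> P_2)  φ
 T    T    T    T           T            F                  F                  T        T
 T    T    T    F           T            F                  F                  T        F
 T    T    F    T           T            F                  F                  F        F
 T    T    F    F           T            F                  F                  F        F
 T    F    T    T           T            F                  F                  F        F
 T    F    T    F           F            T                  T                  F        F
 T    F    F    T           T            F                  F                  T        T
 T    F    F    F           F            T                  T                  T        F
 F    T    T    T           T            F                  T                  T        T
 F    T    T    F           T            F                  T                  T        F
 F    T    F    T           T            F                  T                  F        F
 F    T    F    F           T            F                  T                  F        F
 F    F    T    T           T            F                  T                  F        T
 F    F    T    F           F            T                  T                  F        F
 F    F    F    T           T            F                  T                  T        T
 F    F    F    F           F            T                  T                  T        F
The formula is true on 5 of the 16 rows.

5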